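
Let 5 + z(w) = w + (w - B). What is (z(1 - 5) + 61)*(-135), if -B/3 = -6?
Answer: -4050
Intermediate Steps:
B = 18 (B = -3*(-6) = 18)
z(w) = -23 + 2*w (z(w) = -5 + (w + (w - 1*18)) = -5 + (w + (w - 18)) = -5 + (w + (-18 + w)) = -5 + (-18 + 2*w) = -23 + 2*w)
(z(1 - 5) + 61)*(-135) = ((-23 + 2*(1 - 5)) + 61)*(-135) = ((-23 + 2*(-4)) + 61)*(-135) = ((-23 - 8) + 61)*(-135) = (-31 + 61)*(-135) = 30*(-135) = -4050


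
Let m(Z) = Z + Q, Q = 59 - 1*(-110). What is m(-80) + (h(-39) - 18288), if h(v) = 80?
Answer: -18119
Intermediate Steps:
Q = 169 (Q = 59 + 110 = 169)
m(Z) = 169 + Z (m(Z) = Z + 169 = 169 + Z)
m(-80) + (h(-39) - 18288) = (169 - 80) + (80 - 18288) = 89 - 18208 = -18119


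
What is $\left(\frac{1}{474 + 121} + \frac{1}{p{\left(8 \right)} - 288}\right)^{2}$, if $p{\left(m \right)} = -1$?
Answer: $\frac{324}{102313225} \approx 3.1667 \cdot 10^{-6}$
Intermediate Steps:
$\left(\frac{1}{474 + 121} + \frac{1}{p{\left(8 \right)} - 288}\right)^{2} = \left(\frac{1}{474 + 121} + \frac{1}{-1 - 288}\right)^{2} = \left(\frac{1}{595} + \frac{1}{-289}\right)^{2} = \left(\frac{1}{595} - \frac{1}{289}\right)^{2} = \left(- \frac{18}{10115}\right)^{2} = \frac{324}{102313225}$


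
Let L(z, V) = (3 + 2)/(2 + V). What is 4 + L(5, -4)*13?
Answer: -57/2 ≈ -28.500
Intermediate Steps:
L(z, V) = 5/(2 + V)
4 + L(5, -4)*13 = 4 + (5/(2 - 4))*13 = 4 + (5/(-2))*13 = 4 + (5*(-1/2))*13 = 4 - 5/2*13 = 4 - 65/2 = -57/2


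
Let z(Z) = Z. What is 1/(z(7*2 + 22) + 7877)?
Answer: 1/7913 ≈ 0.00012637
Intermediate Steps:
1/(z(7*2 + 22) + 7877) = 1/((7*2 + 22) + 7877) = 1/((14 + 22) + 7877) = 1/(36 + 7877) = 1/7913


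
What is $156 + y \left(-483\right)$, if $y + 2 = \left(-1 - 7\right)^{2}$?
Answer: $-29790$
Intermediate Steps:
$y = 62$ ($y = -2 + \left(-1 - 7\right)^{2} = -2 + \left(-8\right)^{2} = -2 + 64 = 62$)
$156 + y \left(-483\right) = 156 + 62 \left(-483\right) = 156 - 29946 = -29790$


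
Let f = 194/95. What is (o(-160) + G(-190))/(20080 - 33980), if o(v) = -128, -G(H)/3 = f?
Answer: 6371/660250 ≈ 0.0096494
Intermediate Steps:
f = 194/95 (f = 194*(1/95) = 194/95 ≈ 2.0421)
G(H) = -582/95 (G(H) = -3*194/95 = -582/95)
(o(-160) + G(-190))/(20080 - 33980) = (-128 - 582/95)/(20080 - 33980) = -12742/95/(-13900) = -12742/95*(-1/13900) = 6371/660250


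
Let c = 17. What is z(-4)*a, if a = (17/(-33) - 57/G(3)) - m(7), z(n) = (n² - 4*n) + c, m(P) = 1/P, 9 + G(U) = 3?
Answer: 28595/66 ≈ 433.26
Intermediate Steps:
G(U) = -6 (G(U) = -9 + 3 = -6)
z(n) = 17 + n² - 4*n (z(n) = (n² - 4*n) + 17 = 17 + n² - 4*n)
a = 4085/462 (a = (17/(-33) - 57/(-6)) - 1/7 = (17*(-1/33) - 57*(-⅙)) - 1*⅐ = (-17/33 + 19/2) - ⅐ = 593/66 - ⅐ = 4085/462 ≈ 8.8420)
z(-4)*a = (17 + (-4)² - 4*(-4))*(4085/462) = (17 + 16 + 16)*(4085/462) = 49*(4085/462) = 28595/66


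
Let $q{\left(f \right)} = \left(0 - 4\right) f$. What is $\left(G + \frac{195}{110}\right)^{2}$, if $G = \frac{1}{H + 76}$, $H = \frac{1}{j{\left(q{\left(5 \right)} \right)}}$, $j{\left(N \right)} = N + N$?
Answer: $\frac{14256598801}{4469992164} \approx 3.1894$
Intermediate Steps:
$q{\left(f \right)} = - 4 f$
$j{\left(N \right)} = 2 N$
$H = - \frac{1}{40}$ ($H = \frac{1}{2 \left(\left(-4\right) 5\right)} = \frac{1}{2 \left(-20\right)} = \frac{1}{-40} = - \frac{1}{40} \approx -0.025$)
$G = \frac{40}{3039}$ ($G = \frac{1}{- \frac{1}{40} + 76} = \frac{1}{\frac{3039}{40}} = \frac{40}{3039} \approx 0.013162$)
$\left(G + \frac{195}{110}\right)^{2} = \left(\frac{40}{3039} + \frac{195}{110}\right)^{2} = \left(\frac{40}{3039} + 195 \cdot \frac{1}{110}\right)^{2} = \left(\frac{40}{3039} + \frac{39}{22}\right)^{2} = \left(\frac{119401}{66858}\right)^{2} = \frac{14256598801}{4469992164}$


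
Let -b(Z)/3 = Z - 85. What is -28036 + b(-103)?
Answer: -27472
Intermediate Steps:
b(Z) = 255 - 3*Z (b(Z) = -3*(Z - 85) = -3*(-85 + Z) = 255 - 3*Z)
-28036 + b(-103) = -28036 + (255 - 3*(-103)) = -28036 + (255 + 309) = -28036 + 564 = -27472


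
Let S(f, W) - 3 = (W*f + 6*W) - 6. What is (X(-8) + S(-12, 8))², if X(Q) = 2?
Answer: 2401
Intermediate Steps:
S(f, W) = -3 + 6*W + W*f (S(f, W) = 3 + ((W*f + 6*W) - 6) = 3 + ((6*W + W*f) - 6) = 3 + (-6 + 6*W + W*f) = -3 + 6*W + W*f)
(X(-8) + S(-12, 8))² = (2 + (-3 + 6*8 + 8*(-12)))² = (2 + (-3 + 48 - 96))² = (2 - 51)² = (-49)² = 2401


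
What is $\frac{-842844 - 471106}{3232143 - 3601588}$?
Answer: $\frac{262790}{73889} \approx 3.5565$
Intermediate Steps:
$\frac{-842844 - 471106}{3232143 - 3601588} = \frac{-842844 + \left(-1564127 + 1093021\right)}{-369445} = \left(-842844 - 471106\right) \left(- \frac{1}{369445}\right) = \left(-1313950\right) \left(- \frac{1}{369445}\right) = \frac{262790}{73889}$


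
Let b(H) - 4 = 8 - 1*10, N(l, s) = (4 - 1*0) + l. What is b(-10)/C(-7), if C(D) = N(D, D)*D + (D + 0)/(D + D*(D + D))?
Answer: 13/136 ≈ 0.095588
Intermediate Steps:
N(l, s) = 4 + l (N(l, s) = (4 + 0) + l = 4 + l)
C(D) = D/(D + 2*D²) + D*(4 + D) (C(D) = (4 + D)*D + (D + 0)/(D + D*(D + D)) = D*(4 + D) + D/(D + D*(2*D)) = D*(4 + D) + D/(D + 2*D²) = D/(D + 2*D²) + D*(4 + D))
b(H) = 2 (b(H) = 4 + (8 - 1*10) = 4 + (8 - 10) = 4 - 2 = 2)
b(-10)/C(-7) = 2/(((1 - 7*(4 - 7) + 2*(-7)²*(4 - 7))/(1 + 2*(-7)))) = 2/(((1 - 7*(-3) + 2*49*(-3))/(1 - 14))) = 2/(((1 + 21 - 294)/(-13))) = 2/((-1/13*(-272))) = 2/(272/13) = 2*(13/272) = 13/136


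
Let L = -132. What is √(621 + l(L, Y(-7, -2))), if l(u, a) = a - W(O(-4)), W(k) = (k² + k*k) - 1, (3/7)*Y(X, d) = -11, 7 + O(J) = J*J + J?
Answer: √4917/3 ≈ 23.374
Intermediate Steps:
O(J) = -7 + J + J² (O(J) = -7 + (J*J + J) = -7 + (J² + J) = -7 + (J + J²) = -7 + J + J²)
Y(X, d) = -77/3 (Y(X, d) = (7/3)*(-11) = -77/3)
W(k) = -1 + 2*k² (W(k) = (k² + k²) - 1 = 2*k² - 1 = -1 + 2*k²)
l(u, a) = -49 + a (l(u, a) = a - (-1 + 2*(-7 - 4 + (-4)²)²) = a - (-1 + 2*(-7 - 4 + 16)²) = a - (-1 + 2*5²) = a - (-1 + 2*25) = a - (-1 + 50) = a - 1*49 = a - 49 = -49 + a)
√(621 + l(L, Y(-7, -2))) = √(621 + (-49 - 77/3)) = √(621 - 224/3) = √(1639/3) = √4917/3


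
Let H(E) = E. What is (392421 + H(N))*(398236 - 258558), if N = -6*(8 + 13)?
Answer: 54794981010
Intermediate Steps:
N = -126 (N = -6*21 = -126)
(392421 + H(N))*(398236 - 258558) = (392421 - 126)*(398236 - 258558) = 392295*139678 = 54794981010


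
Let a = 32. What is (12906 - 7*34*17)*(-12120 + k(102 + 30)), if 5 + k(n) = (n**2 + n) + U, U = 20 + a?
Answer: 48579380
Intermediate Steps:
U = 52 (U = 20 + 32 = 52)
k(n) = 47 + n + n**2 (k(n) = -5 + ((n**2 + n) + 52) = -5 + ((n + n**2) + 52) = -5 + (52 + n + n**2) = 47 + n + n**2)
(12906 - 7*34*17)*(-12120 + k(102 + 30)) = (12906 - 7*34*17)*(-12120 + (47 + (102 + 30) + (102 + 30)**2)) = (12906 - 238*17)*(-12120 + (47 + 132 + 132**2)) = (12906 - 4046)*(-12120 + (47 + 132 + 17424)) = 8860*(-12120 + 17603) = 8860*5483 = 48579380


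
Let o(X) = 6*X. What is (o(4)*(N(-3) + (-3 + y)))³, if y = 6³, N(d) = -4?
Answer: 126203844096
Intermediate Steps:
y = 216
(o(4)*(N(-3) + (-3 + y)))³ = ((6*4)*(-4 + (-3 + 216)))³ = (24*(-4 + 213))³ = (24*209)³ = 5016³ = 126203844096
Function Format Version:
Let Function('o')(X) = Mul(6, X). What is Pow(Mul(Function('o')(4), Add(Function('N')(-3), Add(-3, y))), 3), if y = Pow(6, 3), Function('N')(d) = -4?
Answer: 126203844096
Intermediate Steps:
y = 216
Pow(Mul(Function('o')(4), Add(Function('N')(-3), Add(-3, y))), 3) = Pow(Mul(Mul(6, 4), Add(-4, Add(-3, 216))), 3) = Pow(Mul(24, Add(-4, 213)), 3) = Pow(Mul(24, 209), 3) = Pow(5016, 3) = 126203844096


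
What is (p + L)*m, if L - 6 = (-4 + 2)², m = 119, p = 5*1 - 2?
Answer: 1547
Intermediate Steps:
p = 3 (p = 5 - 2 = 3)
L = 10 (L = 6 + (-4 + 2)² = 6 + (-2)² = 6 + 4 = 10)
(p + L)*m = (3 + 10)*119 = 13*119 = 1547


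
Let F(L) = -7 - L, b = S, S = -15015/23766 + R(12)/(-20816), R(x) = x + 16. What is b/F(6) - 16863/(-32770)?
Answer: 2473221772063/4390681437220 ≈ 0.56329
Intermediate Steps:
R(x) = 16 + x
S = -13050737/20613044 (S = -15015/23766 + (16 + 12)/(-20816) = -15015*1/23766 + 28*(-1/20816) = -5005/7922 - 7/5204 = -13050737/20613044 ≈ -0.63313)
b = -13050737/20613044 ≈ -0.63313
b/F(6) - 16863/(-32770) = -13050737/(20613044*(-7 - 1*6)) - 16863/(-32770) = -13050737/(20613044*(-7 - 6)) - 16863*(-1/32770) = -13050737/20613044/(-13) + 16863/32770 = -13050737/20613044*(-1/13) + 16863/32770 = 13050737/267969572 + 16863/32770 = 2473221772063/4390681437220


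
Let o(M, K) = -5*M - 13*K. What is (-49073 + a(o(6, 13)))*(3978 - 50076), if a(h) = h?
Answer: 2271340656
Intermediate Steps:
o(M, K) = -13*K - 5*M
(-49073 + a(o(6, 13)))*(3978 - 50076) = (-49073 + (-13*13 - 5*6))*(3978 - 50076) = (-49073 + (-169 - 30))*(-46098) = (-49073 - 199)*(-46098) = -49272*(-46098) = 2271340656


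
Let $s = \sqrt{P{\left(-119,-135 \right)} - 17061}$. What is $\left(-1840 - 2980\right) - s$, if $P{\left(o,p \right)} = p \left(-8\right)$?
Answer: $-4820 - i \sqrt{15981} \approx -4820.0 - 126.42 i$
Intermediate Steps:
$P{\left(o,p \right)} = - 8 p$
$s = i \sqrt{15981}$ ($s = \sqrt{\left(-8\right) \left(-135\right) - 17061} = \sqrt{1080 - 17061} = \sqrt{-15981} = i \sqrt{15981} \approx 126.42 i$)
$\left(-1840 - 2980\right) - s = \left(-1840 - 2980\right) - i \sqrt{15981} = -4820 - i \sqrt{15981}$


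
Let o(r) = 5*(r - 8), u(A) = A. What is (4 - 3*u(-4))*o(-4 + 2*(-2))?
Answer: -1280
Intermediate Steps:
o(r) = -40 + 5*r (o(r) = 5*(-8 + r) = -40 + 5*r)
(4 - 3*u(-4))*o(-4 + 2*(-2)) = (4 - 3*(-4))*(-40 + 5*(-4 + 2*(-2))) = (4 + 12)*(-40 + 5*(-4 - 4)) = 16*(-40 + 5*(-8)) = 16*(-40 - 40) = 16*(-80) = -1280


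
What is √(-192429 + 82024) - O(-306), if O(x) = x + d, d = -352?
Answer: 658 + I*√110405 ≈ 658.0 + 332.27*I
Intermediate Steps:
O(x) = -352 + x (O(x) = x - 352 = -352 + x)
√(-192429 + 82024) - O(-306) = √(-192429 + 82024) - (-352 - 306) = √(-110405) - 1*(-658) = I*√110405 + 658 = 658 + I*√110405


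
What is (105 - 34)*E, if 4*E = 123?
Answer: 8733/4 ≈ 2183.3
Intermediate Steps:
E = 123/4 (E = (¼)*123 = 123/4 ≈ 30.750)
(105 - 34)*E = (105 - 34)*(123/4) = 71*(123/4) = 8733/4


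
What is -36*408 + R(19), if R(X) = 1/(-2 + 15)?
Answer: -190943/13 ≈ -14688.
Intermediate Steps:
R(X) = 1/13
-36*408 + R(19) = -36*408 + 1/13 = -14688 + 1/13 = -190943/13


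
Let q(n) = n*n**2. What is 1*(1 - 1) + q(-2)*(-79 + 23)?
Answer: 448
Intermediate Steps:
q(n) = n**3
1*(1 - 1) + q(-2)*(-79 + 23) = 1*(1 - 1) + (-2)**3*(-79 + 23) = 1*0 - 8*(-56) = 0 + 448 = 448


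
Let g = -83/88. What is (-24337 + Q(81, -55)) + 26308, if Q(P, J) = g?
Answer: 173365/88 ≈ 1970.1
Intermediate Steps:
g = -83/88 (g = -83*1/88 = -83/88 ≈ -0.94318)
Q(P, J) = -83/88
(-24337 + Q(81, -55)) + 26308 = (-24337 - 83/88) + 26308 = -2141739/88 + 26308 = 173365/88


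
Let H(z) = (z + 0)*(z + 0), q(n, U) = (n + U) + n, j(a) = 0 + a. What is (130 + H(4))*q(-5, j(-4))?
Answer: -2044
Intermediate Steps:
j(a) = a
q(n, U) = U + 2*n (q(n, U) = (U + n) + n = U + 2*n)
H(z) = z² (H(z) = z*z = z²)
(130 + H(4))*q(-5, j(-4)) = (130 + 4²)*(-4 + 2*(-5)) = (130 + 16)*(-4 - 10) = 146*(-14) = -2044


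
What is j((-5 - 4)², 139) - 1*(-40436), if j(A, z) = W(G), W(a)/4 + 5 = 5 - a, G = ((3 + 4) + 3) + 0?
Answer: 40396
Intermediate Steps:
G = 10 (G = (7 + 3) + 0 = 10 + 0 = 10)
W(a) = -4*a (W(a) = -20 + 4*(5 - a) = -20 + (20 - 4*a) = -4*a)
j(A, z) = -40 (j(A, z) = -4*10 = -40)
j((-5 - 4)², 139) - 1*(-40436) = -40 - 1*(-40436) = -40 + 40436 = 40396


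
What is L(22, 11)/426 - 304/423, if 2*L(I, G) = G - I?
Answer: -87887/120132 ≈ -0.73159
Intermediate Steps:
L(I, G) = G/2 - I/2 (L(I, G) = (G - I)/2 = G/2 - I/2)
L(22, 11)/426 - 304/423 = ((1/2)*11 - 1/2*22)/426 - 304/423 = (11/2 - 11)*(1/426) - 304*1/423 = -11/2*1/426 - 304/423 = -11/852 - 304/423 = -87887/120132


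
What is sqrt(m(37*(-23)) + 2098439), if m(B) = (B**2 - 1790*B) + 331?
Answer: sqrt(4346261) ≈ 2084.8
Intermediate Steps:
m(B) = 331 + B**2 - 1790*B
sqrt(m(37*(-23)) + 2098439) = sqrt((331 + (37*(-23))**2 - 66230*(-23)) + 2098439) = sqrt((331 + (-851)**2 - 1790*(-851)) + 2098439) = sqrt((331 + 724201 + 1523290) + 2098439) = sqrt(2247822 + 2098439) = sqrt(4346261)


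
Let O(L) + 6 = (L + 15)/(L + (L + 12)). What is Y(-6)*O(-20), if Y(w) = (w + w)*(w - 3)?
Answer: -4401/7 ≈ -628.71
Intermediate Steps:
Y(w) = 2*w*(-3 + w) (Y(w) = (2*w)*(-3 + w) = 2*w*(-3 + w))
O(L) = -6 + (15 + L)/(12 + 2*L) (O(L) = -6 + (L + 15)/(L + (L + 12)) = -6 + (15 + L)/(L + (12 + L)) = -6 + (15 + L)/(12 + 2*L))
Y(-6)*O(-20) = (2*(-6)*(-3 - 6))*((-57 - 11*(-20))/(2*(6 - 20))) = (2*(-6)*(-9))*((1/2)*(-57 + 220)/(-14)) = 108*((1/2)*(-1/14)*163) = 108*(-163/28) = -4401/7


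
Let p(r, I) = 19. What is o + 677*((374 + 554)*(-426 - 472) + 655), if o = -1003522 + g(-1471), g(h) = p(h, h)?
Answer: -564733956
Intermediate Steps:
g(h) = 19
o = -1003503 (o = -1003522 + 19 = -1003503)
o + 677*((374 + 554)*(-426 - 472) + 655) = -1003503 + 677*((374 + 554)*(-426 - 472) + 655) = -1003503 + 677*(928*(-898) + 655) = -1003503 + 677*(-833344 + 655) = -1003503 + 677*(-832689) = -1003503 - 563730453 = -564733956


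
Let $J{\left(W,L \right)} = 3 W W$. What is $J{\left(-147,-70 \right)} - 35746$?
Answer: $29081$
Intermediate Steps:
$J{\left(W,L \right)} = 3 W^{2}$
$J{\left(-147,-70 \right)} - 35746 = 3 \left(-147\right)^{2} - 35746 = 3 \cdot 21609 - 35746 = 64827 - 35746 = 29081$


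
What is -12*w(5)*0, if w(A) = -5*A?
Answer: 0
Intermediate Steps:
-12*w(5)*0 = -(-60)*5*0 = -12*(-25)*0 = 300*0 = 0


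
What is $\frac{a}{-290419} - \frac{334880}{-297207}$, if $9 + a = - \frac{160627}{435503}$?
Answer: $\frac{42356281077434038}{37590249707400699} \approx 1.1268$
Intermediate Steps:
$a = - \frac{4080154}{435503}$ ($a = -9 - \frac{160627}{435503} = - \frac{4080154}{435503} \approx -9.3688$)
$\frac{a}{-290419} - \frac{334880}{-297207} = - \frac{4080154}{435503 \left(-290419\right)} - \frac{334880}{-297207} = \left(- \frac{4080154}{435503}\right) \left(- \frac{1}{290419}\right) - - \frac{334880}{297207} = \frac{4080154}{126478345757} + \frac{334880}{297207} = \frac{42356281077434038}{37590249707400699}$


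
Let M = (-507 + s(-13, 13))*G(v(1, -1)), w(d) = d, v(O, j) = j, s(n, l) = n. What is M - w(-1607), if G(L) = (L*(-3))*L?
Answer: 3167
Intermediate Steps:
G(L) = -3*L**2 (G(L) = (-3*L)*L = -3*L**2)
M = 1560 (M = (-507 - 13)*(-3*(-1)**2) = -(-1560) = -520*(-3) = 1560)
M - w(-1607) = 1560 - 1*(-1607) = 1560 + 1607 = 3167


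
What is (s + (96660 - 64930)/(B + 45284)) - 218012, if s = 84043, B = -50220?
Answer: -330651357/2468 ≈ -1.3398e+5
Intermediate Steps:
(s + (96660 - 64930)/(B + 45284)) - 218012 = (84043 + (96660 - 64930)/(-50220 + 45284)) - 218012 = (84043 + 31730/(-4936)) - 218012 = (84043 + 31730*(-1/4936)) - 218012 = (84043 - 15865/2468) - 218012 = 207402259/2468 - 218012 = -330651357/2468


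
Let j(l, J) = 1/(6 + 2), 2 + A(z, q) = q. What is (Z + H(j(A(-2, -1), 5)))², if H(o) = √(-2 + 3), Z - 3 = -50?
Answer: 2116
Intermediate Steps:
Z = -47 (Z = 3 - 50 = -47)
A(z, q) = -2 + q
j(l, J) = ⅛ (j(l, J) = 1/8 = ⅛)
H(o) = 1 (H(o) = √1 = 1)
(Z + H(j(A(-2, -1), 5)))² = (-47 + 1)² = (-46)² = 2116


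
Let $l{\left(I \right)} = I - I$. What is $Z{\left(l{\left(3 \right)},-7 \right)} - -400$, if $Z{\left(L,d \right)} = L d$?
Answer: $400$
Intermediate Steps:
$l{\left(I \right)} = 0$
$Z{\left(l{\left(3 \right)},-7 \right)} - -400 = 0 \left(-7\right) - -400 = 0 + 400 = 400$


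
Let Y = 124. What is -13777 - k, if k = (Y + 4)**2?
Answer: -30161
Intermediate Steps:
k = 16384 (k = (124 + 4)**2 = 128**2 = 16384)
-13777 - k = -13777 - 1*16384 = -13777 - 16384 = -30161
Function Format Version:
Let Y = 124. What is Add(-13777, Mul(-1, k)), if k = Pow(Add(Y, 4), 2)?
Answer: -30161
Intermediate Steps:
k = 16384 (k = Pow(Add(124, 4), 2) = Pow(128, 2) = 16384)
Add(-13777, Mul(-1, k)) = Add(-13777, Mul(-1, 16384)) = Add(-13777, -16384) = -30161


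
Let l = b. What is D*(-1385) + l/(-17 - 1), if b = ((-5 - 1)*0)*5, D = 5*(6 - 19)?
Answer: 90025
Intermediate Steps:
D = -65 (D = 5*(-13) = -65)
b = 0 (b = -6*0*5 = 0*5 = 0)
l = 0
D*(-1385) + l/(-17 - 1) = -65*(-1385) + 0/(-17 - 1) = 90025 + 0/(-18) = 90025 - 1/18*0 = 90025 + 0 = 90025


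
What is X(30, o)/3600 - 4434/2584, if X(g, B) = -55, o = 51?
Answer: -402613/232560 ≈ -1.7312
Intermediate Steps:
X(30, o)/3600 - 4434/2584 = -55/3600 - 4434/2584 = -55*1/3600 - 4434*1/2584 = -11/720 - 2217/1292 = -402613/232560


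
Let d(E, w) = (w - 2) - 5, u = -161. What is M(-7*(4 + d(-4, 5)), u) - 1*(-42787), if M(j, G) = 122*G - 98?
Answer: 23047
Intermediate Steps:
d(E, w) = -7 + w (d(E, w) = (-2 + w) - 5 = -7 + w)
M(j, G) = -98 + 122*G
M(-7*(4 + d(-4, 5)), u) - 1*(-42787) = (-98 + 122*(-161)) - 1*(-42787) = (-98 - 19642) + 42787 = -19740 + 42787 = 23047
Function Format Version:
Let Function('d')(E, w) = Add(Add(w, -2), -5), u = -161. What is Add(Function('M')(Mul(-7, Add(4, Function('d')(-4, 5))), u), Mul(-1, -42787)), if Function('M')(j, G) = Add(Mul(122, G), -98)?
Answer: 23047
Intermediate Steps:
Function('d')(E, w) = Add(-7, w) (Function('d')(E, w) = Add(Add(-2, w), -5) = Add(-7, w))
Function('M')(j, G) = Add(-98, Mul(122, G))
Add(Function('M')(Mul(-7, Add(4, Function('d')(-4, 5))), u), Mul(-1, -42787)) = Add(Add(-98, Mul(122, -161)), Mul(-1, -42787)) = Add(Add(-98, -19642), 42787) = Add(-19740, 42787) = 23047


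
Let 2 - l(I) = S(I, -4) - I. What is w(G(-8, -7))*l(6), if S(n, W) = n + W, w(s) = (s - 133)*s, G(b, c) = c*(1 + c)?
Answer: -22932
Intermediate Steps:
w(s) = s*(-133 + s) (w(s) = (-133 + s)*s = s*(-133 + s))
S(n, W) = W + n
l(I) = 6 (l(I) = 2 - ((-4 + I) - I) = 2 - 1*(-4) = 2 + 4 = 6)
w(G(-8, -7))*l(6) = ((-7*(1 - 7))*(-133 - 7*(1 - 7)))*6 = ((-7*(-6))*(-133 - 7*(-6)))*6 = (42*(-133 + 42))*6 = (42*(-91))*6 = -3822*6 = -22932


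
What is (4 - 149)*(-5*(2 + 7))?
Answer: 6525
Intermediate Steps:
(4 - 149)*(-5*(2 + 7)) = -(-725)*9 = -145*(-45) = 6525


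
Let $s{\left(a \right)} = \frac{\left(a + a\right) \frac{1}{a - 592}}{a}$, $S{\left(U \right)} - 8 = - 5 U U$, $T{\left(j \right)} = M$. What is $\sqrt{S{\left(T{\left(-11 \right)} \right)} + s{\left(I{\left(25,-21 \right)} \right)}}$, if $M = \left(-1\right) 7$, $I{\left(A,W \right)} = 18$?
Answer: $\frac{2 i \sqrt{4880435}}{287} \approx 15.395 i$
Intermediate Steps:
$M = -7$
$T{\left(j \right)} = -7$
$S{\left(U \right)} = 8 - 5 U^{2}$ ($S{\left(U \right)} = 8 + - 5 U U = 8 - 5 U^{2}$)
$s{\left(a \right)} = \frac{2}{-592 + a}$ ($s{\left(a \right)} = \frac{2 a \frac{1}{-592 + a}}{a} = \frac{2}{-592 + a}$)
$\sqrt{S{\left(T{\left(-11 \right)} \right)} + s{\left(I{\left(25,-21 \right)} \right)}} = \sqrt{\left(8 - 5 \left(-7\right)^{2}\right) + \frac{2}{-592 + 18}} = \sqrt{\left(8 - 245\right) + \frac{2}{-574}} = \sqrt{\left(8 - 245\right) + 2 \left(- \frac{1}{574}\right)} = \sqrt{-237 - \frac{1}{287}} = \sqrt{- \frac{68020}{287}} = \frac{2 i \sqrt{4880435}}{287}$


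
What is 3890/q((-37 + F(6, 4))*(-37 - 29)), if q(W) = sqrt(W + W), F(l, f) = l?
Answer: 1945*sqrt(1023)/1023 ≈ 60.811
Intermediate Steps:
q(W) = sqrt(2)*sqrt(W) (q(W) = sqrt(2*W) = sqrt(2)*sqrt(W))
3890/q((-37 + F(6, 4))*(-37 - 29)) = 3890/((sqrt(2)*sqrt((-37 + 6)*(-37 - 29)))) = 3890/((sqrt(2)*sqrt(-31*(-66)))) = 3890/((sqrt(2)*sqrt(2046))) = 3890/((2*sqrt(1023))) = 3890*(sqrt(1023)/2046) = 1945*sqrt(1023)/1023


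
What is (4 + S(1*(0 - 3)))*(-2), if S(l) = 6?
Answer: -20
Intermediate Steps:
(4 + S(1*(0 - 3)))*(-2) = (4 + 6)*(-2) = 10*(-2) = -20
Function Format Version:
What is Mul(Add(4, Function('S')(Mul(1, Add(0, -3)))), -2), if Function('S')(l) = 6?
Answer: -20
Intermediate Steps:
Mul(Add(4, Function('S')(Mul(1, Add(0, -3)))), -2) = Mul(Add(4, 6), -2) = Mul(10, -2) = -20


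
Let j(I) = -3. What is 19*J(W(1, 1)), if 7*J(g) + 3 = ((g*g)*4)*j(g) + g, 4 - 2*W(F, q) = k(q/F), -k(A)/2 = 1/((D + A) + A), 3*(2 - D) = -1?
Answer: -194218/1183 ≈ -164.17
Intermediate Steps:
D = 7/3 (D = 2 - ⅓*(-1) = 2 + ⅓ = 7/3 ≈ 2.3333)
k(A) = -2/(7/3 + 2*A) (k(A) = -2/((7/3 + A) + A) = -2/(7/3 + 2*A))
W(F, q) = 2 + 3/(7 + 6*q/F) (W(F, q) = 2 - (-3)/(7 + 6*(q/F)) = 2 - (-3)/(7 + 6*q/F) = 2 + 3/(7 + 6*q/F))
J(g) = -3/7 - 12*g²/7 + g/7 (J(g) = -3/7 + (((g*g)*4)*(-3) + g)/7 = -3/7 + ((g²*4)*(-3) + g)/7 = -3/7 + ((4*g²)*(-3) + g)/7 = -3/7 + (-12*g² + g)/7 = -3/7 + (g - 12*g²)/7 = -3/7 + (-12*g²/7 + g/7) = -3/7 - 12*g²/7 + g/7)
19*J(W(1, 1)) = 19*(-3/7 - 12*(12*1 + 17*1)²/(6*1 + 7*1)²/7 + ((12*1 + 17*1)/(6*1 + 7*1))/7) = 19*(-3/7 - 12*(12 + 17)²/(6 + 7)²/7 + ((12 + 17)/(6 + 7))/7) = 19*(-3/7 - 12*(29/13)²/7 + (29/13)/7) = 19*(-3/7 - 12*((1/13)*29)²/7 + ((1/13)*29)/7) = 19*(-3/7 - 12*(29/13)²/7 + (⅐)*(29/13)) = 19*(-3/7 - 12/7*841/169 + 29/91) = 19*(-3/7 - 10092/1183 + 29/91) = 19*(-10222/1183) = -194218/1183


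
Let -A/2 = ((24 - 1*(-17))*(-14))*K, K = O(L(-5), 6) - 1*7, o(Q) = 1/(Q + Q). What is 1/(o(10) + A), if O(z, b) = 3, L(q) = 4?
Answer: -20/91839 ≈ -0.00021777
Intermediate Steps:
o(Q) = 1/(2*Q)
K = -4 (K = 3 - 1*7 = 3 - 7 = -4)
A = -4592 (A = -2*(24 - 1*(-17))*(-14)*(-4) = -2*(24 + 17)*(-14)*(-4) = -2*41*(-14)*(-4) = -(-1148)*(-4) = -2*2296 = -4592)
1/(o(10) + A) = 1/((½)/10 - 4592) = 1/((½)*(⅒) - 4592) = 1/(1/20 - 4592) = 1/(-91839/20) = -20/91839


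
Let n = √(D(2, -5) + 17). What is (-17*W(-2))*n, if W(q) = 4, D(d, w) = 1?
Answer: -204*√2 ≈ -288.50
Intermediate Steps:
n = 3*√2 (n = √(1 + 17) = √18 = 3*√2 ≈ 4.2426)
(-17*W(-2))*n = (-17*4)*(3*√2) = -204*√2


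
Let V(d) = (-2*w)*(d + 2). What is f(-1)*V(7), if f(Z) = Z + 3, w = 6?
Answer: -216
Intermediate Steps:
f(Z) = 3 + Z
V(d) = -24 - 12*d (V(d) = (-2*6)*(d + 2) = -12*(2 + d) = -24 - 12*d)
f(-1)*V(7) = (3 - 1)*(-24 - 12*7) = 2*(-24 - 84) = 2*(-108) = -216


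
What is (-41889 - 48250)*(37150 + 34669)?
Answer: -6473692841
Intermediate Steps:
(-41889 - 48250)*(37150 + 34669) = -90139*71819 = -6473692841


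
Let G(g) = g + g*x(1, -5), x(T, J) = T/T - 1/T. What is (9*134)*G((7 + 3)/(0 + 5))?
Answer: 2412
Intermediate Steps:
x(T, J) = 1 - 1/T
G(g) = g (G(g) = g + g*((-1 + 1)/1) = g + g*(1*0) = g + g*0 = g + 0 = g)
(9*134)*G((7 + 3)/(0 + 5)) = (9*134)*((7 + 3)/(0 + 5)) = 1206*(10/5) = 1206*(10*(1/5)) = 1206*2 = 2412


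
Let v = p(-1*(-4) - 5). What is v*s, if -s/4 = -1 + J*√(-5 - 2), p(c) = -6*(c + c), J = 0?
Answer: 48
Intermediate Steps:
p(c) = -12*c
v = 12 (v = -12*(-1*(-4) - 5) = -12*(4 - 5) = -12*(-1) = 12)
s = 4 (s = -4*(-1 + 0*√(-5 - 2)) = -4*(-1 + 0*√(-7)) = -4*(-1 + 0*(I*√7)) = -4*(-1 + 0) = -4*(-1) = 4)
v*s = 12*4 = 48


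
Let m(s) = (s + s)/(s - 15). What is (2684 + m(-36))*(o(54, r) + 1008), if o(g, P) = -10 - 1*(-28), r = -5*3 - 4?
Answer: 46838952/17 ≈ 2.7552e+6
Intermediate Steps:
m(s) = 2*s/(-15 + s) (m(s) = (2*s)/(-15 + s) = 2*s/(-15 + s))
r = -19 (r = -15 - 4 = -19)
o(g, P) = 18 (o(g, P) = -10 + 28 = 18)
(2684 + m(-36))*(o(54, r) + 1008) = (2684 + 2*(-36)/(-15 - 36))*(18 + 1008) = (2684 + 2*(-36)/(-51))*1026 = (2684 + 2*(-36)*(-1/51))*1026 = (2684 + 24/17)*1026 = (45652/17)*1026 = 46838952/17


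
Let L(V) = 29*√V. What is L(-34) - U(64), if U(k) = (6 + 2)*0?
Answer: 29*I*√34 ≈ 169.1*I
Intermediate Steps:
U(k) = 0 (U(k) = 8*0 = 0)
L(-34) - U(64) = 29*√(-34) - 1*0 = 29*(I*√34) + 0 = 29*I*√34 + 0 = 29*I*√34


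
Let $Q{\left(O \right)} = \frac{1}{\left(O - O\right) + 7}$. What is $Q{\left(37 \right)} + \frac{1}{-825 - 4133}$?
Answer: $\frac{4951}{34706} \approx 0.14266$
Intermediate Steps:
$Q{\left(O \right)} = \frac{1}{7}$ ($Q{\left(O \right)} = \frac{1}{0 + 7} = \frac{1}{7}$)
$Q{\left(37 \right)} + \frac{1}{-825 - 4133} = \frac{1}{7} + \frac{1}{-825 - 4133} = \frac{1}{7} + \frac{1}{-4958} = \frac{1}{7} - \frac{1}{4958} = \frac{4951}{34706}$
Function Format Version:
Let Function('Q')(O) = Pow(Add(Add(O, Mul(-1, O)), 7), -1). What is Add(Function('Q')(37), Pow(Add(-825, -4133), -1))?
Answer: Rational(4951, 34706) ≈ 0.14266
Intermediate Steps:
Function('Q')(O) = Rational(1, 7) (Function('Q')(O) = Pow(Add(0, 7), -1) = Pow(7, -1) = Rational(1, 7))
Add(Function('Q')(37), Pow(Add(-825, -4133), -1)) = Add(Rational(1, 7), Pow(Add(-825, -4133), -1)) = Add(Rational(1, 7), Pow(-4958, -1)) = Add(Rational(1, 7), Rational(-1, 4958)) = Rational(4951, 34706)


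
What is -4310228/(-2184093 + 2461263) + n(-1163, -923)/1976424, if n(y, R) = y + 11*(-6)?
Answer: -1419863117767/91300906680 ≈ -15.551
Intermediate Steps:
n(y, R) = -66 + y (n(y, R) = y - 66 = -66 + y)
-4310228/(-2184093 + 2461263) + n(-1163, -923)/1976424 = -4310228/(-2184093 + 2461263) + (-66 - 1163)/1976424 = -4310228/277170 - 1229*1/1976424 = -4310228*1/277170 - 1229/1976424 = -2155114/138585 - 1229/1976424 = -1419863117767/91300906680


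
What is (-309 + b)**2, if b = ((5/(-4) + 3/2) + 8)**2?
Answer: 14861025/256 ≈ 58051.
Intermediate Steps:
b = 1089/16 (b = ((5*(-1/4) + 3*(1/2)) + 8)**2 = ((-5/4 + 3/2) + 8)**2 = (1/4 + 8)**2 = (33/4)**2 = 1089/16 ≈ 68.063)
(-309 + b)**2 = (-309 + 1089/16)**2 = (-3855/16)**2 = 14861025/256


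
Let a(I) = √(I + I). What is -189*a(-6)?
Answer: -378*I*√3 ≈ -654.71*I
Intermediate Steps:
a(I) = √2*√I (a(I) = √(2*I) = √2*√I)
-189*a(-6) = -189*√2*√(-6) = -189*√2*I*√6 = -378*I*√3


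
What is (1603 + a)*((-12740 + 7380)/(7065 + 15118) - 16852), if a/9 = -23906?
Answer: 79832469923076/22183 ≈ 3.5988e+9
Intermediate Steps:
a = -215154 (a = 9*(-23906) = -215154)
(1603 + a)*((-12740 + 7380)/(7065 + 15118) - 16852) = (1603 - 215154)*((-12740 + 7380)/(7065 + 15118) - 16852) = -213551*(-5360/22183 - 16852) = -213551*(-373833276/22183) = 79832469923076/22183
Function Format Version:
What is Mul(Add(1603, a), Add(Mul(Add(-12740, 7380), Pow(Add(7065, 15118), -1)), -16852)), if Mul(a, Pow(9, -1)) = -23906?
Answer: Rational(79832469923076, 22183) ≈ 3.5988e+9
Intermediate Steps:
a = -215154 (a = Mul(9, -23906) = -215154)
Mul(Add(1603, a), Add(Mul(Add(-12740, 7380), Pow(Add(7065, 15118), -1)), -16852)) = Mul(Add(1603, -215154), Add(Mul(Add(-12740, 7380), Pow(Add(7065, 15118), -1)), -16852)) = Mul(-213551, Add(Mul(-5360, Pow(22183, -1)), -16852)) = Mul(-213551, Add(Mul(-5360, Rational(1, 22183)), -16852)) = Mul(-213551, Add(Rational(-5360, 22183), -16852)) = Mul(-213551, Rational(-373833276, 22183)) = Rational(79832469923076, 22183)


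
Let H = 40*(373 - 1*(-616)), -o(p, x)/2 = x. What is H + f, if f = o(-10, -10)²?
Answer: 39960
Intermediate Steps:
o(p, x) = -2*x
H = 39560 (H = 40*(373 + 616) = 40*989 = 39560)
f = 400 (f = (-2*(-10))² = 20² = 400)
H + f = 39560 + 400 = 39960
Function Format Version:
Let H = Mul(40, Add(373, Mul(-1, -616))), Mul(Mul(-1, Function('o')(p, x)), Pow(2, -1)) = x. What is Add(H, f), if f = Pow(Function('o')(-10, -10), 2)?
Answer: 39960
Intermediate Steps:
Function('o')(p, x) = Mul(-2, x)
H = 39560 (H = Mul(40, Add(373, 616)) = Mul(40, 989) = 39560)
f = 400 (f = Pow(Mul(-2, -10), 2) = Pow(20, 2) = 400)
Add(H, f) = Add(39560, 400) = 39960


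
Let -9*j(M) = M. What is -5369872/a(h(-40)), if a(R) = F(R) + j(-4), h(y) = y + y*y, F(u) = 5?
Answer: -48328848/49 ≈ -9.8630e+5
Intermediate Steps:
j(M) = -M/9
h(y) = y + y²
a(R) = 49/9 (a(R) = 5 - ⅑*(-4) = 5 + 4/9 = 49/9)
-5369872/a(h(-40)) = -5369872/49/9 = -5369872*9/49 = -48328848/49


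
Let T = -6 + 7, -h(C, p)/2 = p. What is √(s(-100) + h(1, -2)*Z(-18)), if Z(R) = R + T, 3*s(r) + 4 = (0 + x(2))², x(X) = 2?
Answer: 2*I*√17 ≈ 8.2462*I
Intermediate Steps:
h(C, p) = -2*p
T = 1
s(r) = 0 (s(r) = -4/3 + (0 + 2)²/3 = -4/3 + (⅓)*2² = -4/3 + (⅓)*4 = -4/3 + 4/3 = 0)
Z(R) = 1 + R (Z(R) = R + 1 = 1 + R)
√(s(-100) + h(1, -2)*Z(-18)) = √(0 + (-2*(-2))*(1 - 18)) = √(0 + 4*(-17)) = √(0 - 68) = √(-68) = 2*I*√17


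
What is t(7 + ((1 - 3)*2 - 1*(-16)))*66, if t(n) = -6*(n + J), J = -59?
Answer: 15840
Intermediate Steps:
t(n) = 354 - 6*n (t(n) = -6*(n - 59) = -6*(-59 + n) = 354 - 6*n)
t(7 + ((1 - 3)*2 - 1*(-16)))*66 = (354 - 6*(7 + ((1 - 3)*2 - 1*(-16))))*66 = (354 - 6*(7 + (-2*2 + 16)))*66 = (354 - 6*(7 + (-4 + 16)))*66 = (354 - 6*(7 + 12))*66 = (354 - 6*19)*66 = (354 - 114)*66 = 240*66 = 15840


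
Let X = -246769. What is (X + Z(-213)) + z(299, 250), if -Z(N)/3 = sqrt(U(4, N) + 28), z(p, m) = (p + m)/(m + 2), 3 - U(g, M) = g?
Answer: -6909471/28 - 9*sqrt(3) ≈ -2.4678e+5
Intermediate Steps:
U(g, M) = 3 - g
z(p, m) = (m + p)/(2 + m)
Z(N) = -9*sqrt(3) (Z(N) = -3*sqrt((3 - 1*4) + 28) = -3*sqrt((3 - 4) + 28) = -3*sqrt(-1 + 28) = -9*sqrt(3))
(X + Z(-213)) + z(299, 250) = (-246769 - 9*sqrt(3)) + (250 + 299)/(2 + 250) = (-246769 - 9*sqrt(3)) + 549/252 = (-246769 - 9*sqrt(3)) + (1/252)*549 = (-246769 - 9*sqrt(3)) + 61/28 = -6909471/28 - 9*sqrt(3)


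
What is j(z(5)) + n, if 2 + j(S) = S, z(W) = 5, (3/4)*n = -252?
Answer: -333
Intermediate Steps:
n = -336 (n = (4/3)*(-252) = -336)
j(S) = -2 + S
j(z(5)) + n = (-2 + 5) - 336 = 3 - 336 = -333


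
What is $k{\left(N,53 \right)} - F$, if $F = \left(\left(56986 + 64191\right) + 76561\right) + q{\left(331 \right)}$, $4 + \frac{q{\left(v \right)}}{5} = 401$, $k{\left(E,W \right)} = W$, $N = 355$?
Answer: $-199670$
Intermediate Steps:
$q{\left(v \right)} = 1985$ ($q{\left(v \right)} = -20 + 5 \cdot 401 = -20 + 2005 = 1985$)
$F = 199723$ ($F = \left(\left(56986 + 64191\right) + 76561\right) + 1985 = \left(121177 + 76561\right) + 1985 = 197738 + 1985 = 199723$)
$k{\left(N,53 \right)} - F = 53 - 199723 = -199670$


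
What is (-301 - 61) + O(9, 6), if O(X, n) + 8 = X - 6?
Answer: -367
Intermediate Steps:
O(X, n) = -14 + X (O(X, n) = -8 + (X - 6) = -8 + (-6 + X) = -14 + X)
(-301 - 61) + O(9, 6) = (-301 - 61) + (-14 + 9) = -362 - 5 = -367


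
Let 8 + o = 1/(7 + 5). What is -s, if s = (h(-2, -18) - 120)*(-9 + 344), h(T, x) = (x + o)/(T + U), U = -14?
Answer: 7614215/192 ≈ 39657.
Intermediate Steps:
o = -95/12 (o = -8 + 1/(7 + 5) = -8 + 1/12 = -95/12 ≈ -7.9167)
h(T, x) = (-95/12 + x)/(-14 + T) (h(T, x) = (x - 95/12)/(T - 14) = (-95/12 + x)/(-14 + T))
s = -7614215/192 (s = ((-95/12 - 18)/(-14 - 2) - 120)*(-9 + 344) = (-311/12/(-16) - 120)*335 = (-1/16*(-311/12) - 120)*335 = (311/192 - 120)*335 = -22729/192*335 = -7614215/192 ≈ -39657.)
-s = -1*(-7614215/192) = 7614215/192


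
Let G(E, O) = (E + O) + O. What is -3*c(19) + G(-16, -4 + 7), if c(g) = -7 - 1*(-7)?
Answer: -10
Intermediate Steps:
c(g) = 0 (c(g) = -7 + 7 = 0)
G(E, O) = E + 2*O
-3*c(19) + G(-16, -4 + 7) = -3*0 + (-16 + 2*(-4 + 7)) = 0 + (-16 + 2*3) = 0 + (-16 + 6) = 0 - 10 = -10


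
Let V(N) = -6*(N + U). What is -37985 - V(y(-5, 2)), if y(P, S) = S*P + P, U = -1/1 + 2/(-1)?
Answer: -38093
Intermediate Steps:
U = -3 (U = -1*1 + 2*(-1) = -1 - 2 = -3)
y(P, S) = P + P*S (y(P, S) = P*S + P = P + P*S)
V(N) = 18 - 6*N (V(N) = -6*(N - 3) = -6*(-3 + N) = 18 - 6*N)
-37985 - V(y(-5, 2)) = -37985 - (18 - (-30)*(1 + 2)) = -37985 - (18 - (-30)*3) = -37985 - (18 - 6*(-15)) = -37985 - (18 + 90) = -37985 - 1*108 = -37985 - 108 = -38093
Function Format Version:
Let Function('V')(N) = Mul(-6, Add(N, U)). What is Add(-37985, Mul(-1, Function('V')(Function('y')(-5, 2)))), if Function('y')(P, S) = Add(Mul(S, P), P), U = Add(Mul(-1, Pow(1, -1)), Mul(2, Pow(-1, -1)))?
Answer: -38093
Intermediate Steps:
U = -3 (U = Add(Mul(-1, 1), Mul(2, -1)) = Add(-1, -2) = -3)
Function('y')(P, S) = Add(P, Mul(P, S)) (Function('y')(P, S) = Add(Mul(P, S), P) = Add(P, Mul(P, S)))
Function('V')(N) = Add(18, Mul(-6, N)) (Function('V')(N) = Mul(-6, Add(N, -3)) = Mul(-6, Add(-3, N)) = Add(18, Mul(-6, N)))
Add(-37985, Mul(-1, Function('V')(Function('y')(-5, 2)))) = Add(-37985, Mul(-1, Add(18, Mul(-6, Mul(-5, Add(1, 2)))))) = Add(-37985, Mul(-1, Add(18, Mul(-6, Mul(-5, 3))))) = Add(-37985, Mul(-1, Add(18, Mul(-6, -15)))) = Add(-37985, Mul(-1, Add(18, 90))) = Add(-37985, Mul(-1, 108)) = Add(-37985, -108) = -38093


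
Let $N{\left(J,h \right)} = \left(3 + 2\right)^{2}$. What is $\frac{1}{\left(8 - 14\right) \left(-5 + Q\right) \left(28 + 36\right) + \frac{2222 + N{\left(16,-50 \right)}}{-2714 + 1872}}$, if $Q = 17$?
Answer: $- \frac{842}{3882183} \approx -0.00021689$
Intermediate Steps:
$N{\left(J,h \right)} = 25$ ($N{\left(J,h \right)} = 5^{2} = 25$)
$\frac{1}{\left(8 - 14\right) \left(-5 + Q\right) \left(28 + 36\right) + \frac{2222 + N{\left(16,-50 \right)}}{-2714 + 1872}} = \frac{1}{\left(8 - 14\right) \left(-5 + 17\right) \left(28 + 36\right) + \frac{2222 + 25}{-2714 + 1872}} = \frac{1}{\left(-6\right) 12 \cdot 64 + \frac{2247}{-842}} = \frac{1}{\left(-72\right) 64 + 2247 \left(- \frac{1}{842}\right)} = \frac{1}{-4608 - \frac{2247}{842}} = \frac{1}{- \frac{3882183}{842}} = - \frac{842}{3882183}$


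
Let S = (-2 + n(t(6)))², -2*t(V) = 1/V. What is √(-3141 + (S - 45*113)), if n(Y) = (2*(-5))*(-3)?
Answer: 61*I*√2 ≈ 86.267*I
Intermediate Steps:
t(V) = -1/(2*V)
n(Y) = 30 (n(Y) = -10*(-3) = 30)
S = 784 (S = (-2 + 30)² = 28² = 784)
√(-3141 + (S - 45*113)) = √(-3141 + (784 - 45*113)) = √(-3141 + (784 - 5085)) = √(-3141 - 4301) = √(-7442) = 61*I*√2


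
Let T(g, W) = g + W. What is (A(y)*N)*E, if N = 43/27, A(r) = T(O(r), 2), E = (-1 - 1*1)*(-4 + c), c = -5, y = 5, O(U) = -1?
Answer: 86/3 ≈ 28.667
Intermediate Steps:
E = 18 (E = (-1 - 1*1)*(-4 - 5) = (-1 - 1)*(-9) = -2*(-9) = 18)
T(g, W) = W + g
A(r) = 1 (A(r) = 2 - 1 = 1)
N = 43/27 (N = 43*(1/27) = 43/27 ≈ 1.5926)
(A(y)*N)*E = (1*(43/27))*18 = (43/27)*18 = 86/3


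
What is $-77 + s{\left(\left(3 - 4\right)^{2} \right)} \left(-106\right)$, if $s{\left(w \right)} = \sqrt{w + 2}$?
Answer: $-77 - 106 \sqrt{3} \approx -260.6$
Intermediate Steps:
$s{\left(w \right)} = \sqrt{2 + w}$
$-77 + s{\left(\left(3 - 4\right)^{2} \right)} \left(-106\right) = -77 + \sqrt{2 + \left(3 - 4\right)^{2}} \left(-106\right) = -77 + \sqrt{2 + \left(-1\right)^{2}} \left(-106\right) = -77 + \sqrt{2 + 1} \left(-106\right) = -77 + \sqrt{3} \left(-106\right) = -77 - 106 \sqrt{3}$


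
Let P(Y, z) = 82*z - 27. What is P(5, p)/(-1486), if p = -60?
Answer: 4947/1486 ≈ 3.3291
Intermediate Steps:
P(Y, z) = -27 + 82*z
P(5, p)/(-1486) = (-27 + 82*(-60))/(-1486) = (-27 - 4920)*(-1/1486) = -4947*(-1/1486) = 4947/1486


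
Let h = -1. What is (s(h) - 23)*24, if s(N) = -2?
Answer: -600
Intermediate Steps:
(s(h) - 23)*24 = (-2 - 23)*24 = -25*24 = -600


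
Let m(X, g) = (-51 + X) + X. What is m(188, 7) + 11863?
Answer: 12188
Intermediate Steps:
m(X, g) = -51 + 2*X
m(188, 7) + 11863 = (-51 + 2*188) + 11863 = (-51 + 376) + 11863 = 325 + 11863 = 12188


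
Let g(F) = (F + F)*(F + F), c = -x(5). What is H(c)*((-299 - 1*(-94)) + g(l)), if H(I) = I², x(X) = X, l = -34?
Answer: 110475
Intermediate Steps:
c = -5 (c = -1*5 = -5)
g(F) = 4*F² (g(F) = (2*F)*(2*F) = 4*F²)
H(c)*((-299 - 1*(-94)) + g(l)) = (-5)²*((-299 - 1*(-94)) + 4*(-34)²) = 25*((-299 + 94) + 4*1156) = 25*(-205 + 4624) = 25*4419 = 110475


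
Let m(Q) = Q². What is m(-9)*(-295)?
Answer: -23895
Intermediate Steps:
m(-9)*(-295) = (-9)²*(-295) = 81*(-295) = -23895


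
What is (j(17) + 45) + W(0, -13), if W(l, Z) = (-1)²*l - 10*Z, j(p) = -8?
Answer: 167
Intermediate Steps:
W(l, Z) = l - 10*Z (W(l, Z) = 1*l - 10*Z = l - 10*Z)
(j(17) + 45) + W(0, -13) = (-8 + 45) + (0 - 10*(-13)) = 37 + (0 + 130) = 37 + 130 = 167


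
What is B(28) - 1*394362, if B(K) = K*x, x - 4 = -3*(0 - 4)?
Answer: -393914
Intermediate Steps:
x = 16 (x = 4 - 3*(0 - 4) = 4 - 3*(-4) = 4 + 12 = 16)
B(K) = 16*K (B(K) = K*16 = 16*K)
B(28) - 1*394362 = 16*28 - 1*394362 = 448 - 394362 = -393914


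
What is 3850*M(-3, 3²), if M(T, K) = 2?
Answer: 7700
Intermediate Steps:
3850*M(-3, 3²) = 3850*2 = 7700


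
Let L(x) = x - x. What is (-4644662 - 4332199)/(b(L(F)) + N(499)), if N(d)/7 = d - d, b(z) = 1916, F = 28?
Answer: -8976861/1916 ≈ -4685.2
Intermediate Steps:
L(x) = 0
N(d) = 0 (N(d) = 7*(d - d) = 7*0 = 0)
(-4644662 - 4332199)/(b(L(F)) + N(499)) = (-4644662 - 4332199)/(1916 + 0) = -8976861/1916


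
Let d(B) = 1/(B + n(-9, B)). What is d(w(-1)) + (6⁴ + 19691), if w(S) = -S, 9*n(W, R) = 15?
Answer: 167899/8 ≈ 20987.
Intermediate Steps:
n(W, R) = 5/3 (n(W, R) = (⅑)*15 = 5/3)
d(B) = 1/(5/3 + B) (d(B) = 1/(B + 5/3) = 1/(5/3 + B))
d(w(-1)) + (6⁴ + 19691) = 3/(5 + 3*(-1*(-1))) + (6⁴ + 19691) = 3/(5 + 3*1) + (1296 + 19691) = 3/(5 + 3) + 20987 = 3/8 + 20987 = 167899/8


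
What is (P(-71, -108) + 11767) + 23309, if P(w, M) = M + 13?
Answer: 34981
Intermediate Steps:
P(w, M) = 13 + M
(P(-71, -108) + 11767) + 23309 = ((13 - 108) + 11767) + 23309 = (-95 + 11767) + 23309 = 11672 + 23309 = 34981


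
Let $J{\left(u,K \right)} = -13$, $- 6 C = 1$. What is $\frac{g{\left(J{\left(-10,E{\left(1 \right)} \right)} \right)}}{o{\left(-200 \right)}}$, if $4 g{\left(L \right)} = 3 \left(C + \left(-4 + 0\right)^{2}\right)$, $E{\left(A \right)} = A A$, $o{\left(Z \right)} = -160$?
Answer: $- \frac{19}{256} \approx -0.074219$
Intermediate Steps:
$C = - \frac{1}{6}$ ($C = \left(- \frac{1}{6}\right) 1 = - \frac{1}{6} \approx -0.16667$)
$E{\left(A \right)} = A^{2}$
$g{\left(L \right)} = \frac{95}{8}$ ($g{\left(L \right)} = \frac{3 \left(- \frac{1}{6} + \left(-4 + 0\right)^{2}\right)}{4} = \frac{3 \left(- \frac{1}{6} + \left(-4\right)^{2}\right)}{4} = \frac{3 \left(- \frac{1}{6} + 16\right)}{4} = \frac{3 \cdot \frac{95}{6}}{4} = \frac{1}{4} \cdot \frac{95}{2} = \frac{95}{8}$)
$\frac{g{\left(J{\left(-10,E{\left(1 \right)} \right)} \right)}}{o{\left(-200 \right)}} = \frac{95}{8 \left(-160\right)} = \frac{95}{8} \left(- \frac{1}{160}\right) = - \frac{19}{256}$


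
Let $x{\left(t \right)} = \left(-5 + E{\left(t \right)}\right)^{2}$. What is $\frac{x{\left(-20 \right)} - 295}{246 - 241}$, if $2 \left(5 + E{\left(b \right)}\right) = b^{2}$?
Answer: $7161$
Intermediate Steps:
$E{\left(b \right)} = -5 + \frac{b^{2}}{2}$
$x{\left(t \right)} = \left(-10 + \frac{t^{2}}{2}\right)^{2}$ ($x{\left(t \right)} = \left(-5 + \left(-5 + \frac{t^{2}}{2}\right)\right)^{2} = \left(-10 + \frac{t^{2}}{2}\right)^{2}$)
$\frac{x{\left(-20 \right)} - 295}{246 - 241} = \frac{\frac{\left(-20 + \left(-20\right)^{2}\right)^{2}}{4} - 295}{246 - 241} = \frac{\frac{\left(-20 + 400\right)^{2}}{4} - 295}{5} = \frac{\frac{380^{2}}{4} - 295}{5} = \frac{\frac{1}{4} \cdot 144400 - 295}{5} = \frac{36100 - 295}{5} = \frac{1}{5} \cdot 35805 = 7161$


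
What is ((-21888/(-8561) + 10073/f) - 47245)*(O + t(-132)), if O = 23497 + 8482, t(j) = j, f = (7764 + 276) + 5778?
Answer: -3632183508363919/2414202 ≈ -1.5045e+9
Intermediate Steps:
f = 13818 (f = 8040 + 5778 = 13818)
O = 31979
((-21888/(-8561) + 10073/f) - 47245)*(O + t(-132)) = ((-21888/(-8561) + 10073/13818) - 47245)*(31979 - 132) = ((-21888*(-1/8561) + 10073*(1/13818)) - 47245)*31847 = ((21888/8561 + 1439/1974) - 47245)*31847 = (7932313/2414202 - 47245)*31847 = -114051041177/2414202*31847 = -3632183508363919/2414202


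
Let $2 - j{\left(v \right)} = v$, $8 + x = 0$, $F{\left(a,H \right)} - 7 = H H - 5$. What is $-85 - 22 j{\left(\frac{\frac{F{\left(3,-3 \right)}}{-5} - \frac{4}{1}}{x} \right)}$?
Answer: $- \frac{2239}{20} \approx -111.95$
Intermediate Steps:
$F{\left(a,H \right)} = 2 + H^{2}$ ($F{\left(a,H \right)} = 7 + \left(H H - 5\right) = 7 + \left(H^{2} - 5\right) = 7 + \left(-5 + H^{2}\right) = 2 + H^{2}$)
$x = -8$ ($x = -8 + 0 = -8$)
$j{\left(v \right)} = 2 - v$
$-85 - 22 j{\left(\frac{\frac{F{\left(3,-3 \right)}}{-5} - \frac{4}{1}}{x} \right)} = -85 - 22 \left(2 - \frac{\frac{2 + \left(-3\right)^{2}}{-5} - \frac{4}{1}}{-8}\right) = -85 - 22 \left(2 - \left(\left(2 + 9\right) \left(- \frac{1}{5}\right) - 4\right) \left(- \frac{1}{8}\right)\right) = -85 - 22 \left(2 - \left(11 \left(- \frac{1}{5}\right) - 4\right) \left(- \frac{1}{8}\right)\right) = -85 - 22 \left(2 - \left(- \frac{11}{5} - 4\right) \left(- \frac{1}{8}\right)\right) = -85 - 22 \left(2 - \left(- \frac{31}{5}\right) \left(- \frac{1}{8}\right)\right) = -85 - 22 \left(2 - \frac{31}{40}\right) = -85 - \frac{539}{20} = - \frac{2239}{20}$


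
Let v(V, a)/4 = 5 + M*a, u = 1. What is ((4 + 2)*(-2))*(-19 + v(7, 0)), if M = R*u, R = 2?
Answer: -12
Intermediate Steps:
M = 2 (M = 2*1 = 2)
v(V, a) = 20 + 8*a (v(V, a) = 4*(5 + 2*a) = 20 + 8*a)
((4 + 2)*(-2))*(-19 + v(7, 0)) = ((4 + 2)*(-2))*(-19 + (20 + 8*0)) = (6*(-2))*(-19 + (20 + 0)) = -12*(-19 + 20) = -12*1 = -12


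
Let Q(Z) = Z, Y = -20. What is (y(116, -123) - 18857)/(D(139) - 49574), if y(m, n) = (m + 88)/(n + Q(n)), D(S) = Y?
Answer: 773171/2033354 ≈ 0.38024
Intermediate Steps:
D(S) = -20
y(m, n) = (88 + m)/(2*n) (y(m, n) = (m + 88)/(n + n) = (88 + m)/((2*n)) = (88 + m)*(1/(2*n)) = (88 + m)/(2*n))
(y(116, -123) - 18857)/(D(139) - 49574) = ((½)*(88 + 116)/(-123) - 18857)/(-20 - 49574) = ((½)*(-1/123)*204 - 18857)/(-49594) = (-34/41 - 18857)*(-1/49594) = -773171/41*(-1/49594) = 773171/2033354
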